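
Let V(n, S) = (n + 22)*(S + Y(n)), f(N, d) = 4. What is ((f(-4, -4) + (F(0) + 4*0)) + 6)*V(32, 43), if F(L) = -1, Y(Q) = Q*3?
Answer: 67554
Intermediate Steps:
Y(Q) = 3*Q
V(n, S) = (22 + n)*(S + 3*n) (V(n, S) = (n + 22)*(S + 3*n) = (22 + n)*(S + 3*n))
((f(-4, -4) + (F(0) + 4*0)) + 6)*V(32, 43) = ((4 + (-1 + 4*0)) + 6)*(3*32² + 22*43 + 66*32 + 43*32) = ((4 + (-1 + 0)) + 6)*(3*1024 + 946 + 2112 + 1376) = ((4 - 1) + 6)*(3072 + 946 + 2112 + 1376) = (3 + 6)*7506 = 9*7506 = 67554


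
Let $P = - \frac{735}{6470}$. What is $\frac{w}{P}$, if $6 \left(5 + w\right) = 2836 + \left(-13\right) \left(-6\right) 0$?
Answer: $- \frac{1815482}{441} \approx -4116.7$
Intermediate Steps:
$w = \frac{1403}{3}$ ($w = -5 + \frac{2836 + \left(-13\right) \left(-6\right) 0}{6} = -5 + \frac{2836 + 78 \cdot 0}{6} = -5 + \frac{2836 + 0}{6} = -5 + \frac{1}{6} \cdot 2836 = -5 + \frac{1418}{3} = \frac{1403}{3} \approx 467.67$)
$P = - \frac{147}{1294}$ ($P = \left(-735\right) \frac{1}{6470} = - \frac{147}{1294} \approx -0.1136$)
$\frac{w}{P} = \frac{1403}{3 \left(- \frac{147}{1294}\right)} = \frac{1403}{3} \left(- \frac{1294}{147}\right) = - \frac{1815482}{441}$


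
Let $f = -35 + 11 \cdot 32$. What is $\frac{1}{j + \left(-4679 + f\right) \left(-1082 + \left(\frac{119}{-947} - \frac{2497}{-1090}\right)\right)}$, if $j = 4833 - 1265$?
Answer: $\frac{516115}{2432866782211} \approx 2.1214 \cdot 10^{-7}$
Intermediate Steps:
$j = 3568$
$f = 317$ ($f = -35 + 352 = 317$)
$\frac{1}{j + \left(-4679 + f\right) \left(-1082 + \left(\frac{119}{-947} - \frac{2497}{-1090}\right)\right)} = \frac{1}{3568 + \left(-4679 + 317\right) \left(-1082 + \left(\frac{119}{-947} - \frac{2497}{-1090}\right)\right)} = \frac{1}{3568 - 4362 \left(-1082 + \left(119 \left(- \frac{1}{947}\right) - - \frac{2497}{1090}\right)\right)} = \frac{1}{3568 - 4362 \left(-1082 + \left(- \frac{119}{947} + \frac{2497}{1090}\right)\right)} = \frac{1}{3568 - 4362 \left(-1082 + \frac{2234949}{1032230}\right)} = \frac{1}{3568 - - \frac{2431025283891}{516115}} = \frac{1}{3568 + \frac{2431025283891}{516115}} = \frac{1}{\frac{2432866782211}{516115}} = \frac{516115}{2432866782211}$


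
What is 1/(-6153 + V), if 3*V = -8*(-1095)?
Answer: -1/3233 ≈ -0.00030931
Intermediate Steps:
V = 2920 (V = (-8*(-1095))/3 = (1/3)*8760 = 2920)
1/(-6153 + V) = 1/(-6153 + 2920) = 1/(-3233) = -1/3233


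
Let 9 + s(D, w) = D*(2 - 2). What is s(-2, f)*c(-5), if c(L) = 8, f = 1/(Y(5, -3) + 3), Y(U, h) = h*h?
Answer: -72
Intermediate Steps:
Y(U, h) = h**2
f = 1/12 (f = 1/((-3)**2 + 3) = 1/(9 + 3) = 1/12 ≈ 0.083333)
s(D, w) = -9 (s(D, w) = -9 + D*(2 - 2) = -9 + D*0 = -9 + 0 = -9)
s(-2, f)*c(-5) = -9*8 = -72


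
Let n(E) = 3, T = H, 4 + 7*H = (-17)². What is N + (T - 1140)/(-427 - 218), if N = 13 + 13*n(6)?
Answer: 16165/301 ≈ 53.704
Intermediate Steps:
H = 285/7 (H = -4/7 + (⅐)*(-17)² = -4/7 + (⅐)*289 = -4/7 + 289/7 = 285/7 ≈ 40.714)
T = 285/7 ≈ 40.714
N = 52 (N = 13 + 13*3 = 13 + 39 = 52)
N + (T - 1140)/(-427 - 218) = 52 + (285/7 - 1140)/(-427 - 218) = 52 - 7695/7/(-645) = 52 - 7695/7*(-1/645) = 52 + 513/301 = 16165/301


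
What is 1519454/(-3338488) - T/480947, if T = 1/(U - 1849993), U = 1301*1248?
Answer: -82703842255731561/181713816232821460 ≈ -0.45513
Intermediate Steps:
U = 1623648
T = -1/226345 (T = 1/(1623648 - 1849993) = 1/(-226345) = -1/226345 ≈ -4.4180e-6)
1519454/(-3338488) - T/480947 = 1519454/(-3338488) - 1*(-1/226345)/480947 = 1519454*(-1/3338488) + (1/226345)*(1/480947) = -759727/1669244 + 1/108859948715 = -82703842255731561/181713816232821460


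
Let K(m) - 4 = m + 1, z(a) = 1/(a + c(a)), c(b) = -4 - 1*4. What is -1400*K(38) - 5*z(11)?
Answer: -180605/3 ≈ -60202.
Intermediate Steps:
c(b) = -8 (c(b) = -4 - 4 = -8)
z(a) = 1/(-8 + a) (z(a) = 1/(a - 8) = 1/(-8 + a))
K(m) = 5 + m (K(m) = 4 + (m + 1) = 4 + (1 + m) = 5 + m)
-1400*K(38) - 5*z(11) = -1400*(5 + 38) - 5/(-8 + 11) = -1400*43 - 5/3 = -60200 - 5*⅓ = -60200 - 5/3 = -180605/3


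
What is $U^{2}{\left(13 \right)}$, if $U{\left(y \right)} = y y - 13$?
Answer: $24336$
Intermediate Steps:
$U{\left(y \right)} = -13 + y^{2}$ ($U{\left(y \right)} = y^{2} - 13 = -13 + y^{2}$)
$U^{2}{\left(13 \right)} = \left(-13 + 13^{2}\right)^{2} = \left(-13 + 169\right)^{2} = 156^{2} = 24336$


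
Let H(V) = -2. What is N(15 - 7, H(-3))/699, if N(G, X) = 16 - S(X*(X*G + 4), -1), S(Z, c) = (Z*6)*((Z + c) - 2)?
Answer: -3008/699 ≈ -4.3033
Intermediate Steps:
S(Z, c) = 6*Z*(-2 + Z + c) (S(Z, c) = (6*Z)*(-2 + Z + c) = 6*Z*(-2 + Z + c))
N(G, X) = 16 - 6*X*(-3 + X*(4 + G*X))*(4 + G*X) (N(G, X) = 16 - 6*X*(X*G + 4)*(-2 + X*(X*G + 4) - 1) = 16 - 6*X*(G*X + 4)*(-2 + X*(G*X + 4) - 1) = 16 - 6*X*(4 + G*X)*(-2 + X*(4 + G*X) - 1) = 16 - 6*X*(4 + G*X)*(-3 + X*(4 + G*X)) = 16 - 6*X*(-3 + X*(4 + G*X))*(4 + G*X))
N(15 - 7, H(-3))/699 = (16 - 6*(-2)*(-3 - 2*(4 + (15 - 7)*(-2)))*(4 + (15 - 7)*(-2)))/699 = (16 - 6*(-2)*(-3 - 2*(4 + 8*(-2)))*(4 + 8*(-2)))*(1/699) = (16 - 6*(-2)*(-3 - 2*(4 - 16))*(4 - 16))*(1/699) = (16 - 6*(-2)*(-3 - 2*(-12))*(-12))*(1/699) = (16 - 6*(-2)*(-3 + 24)*(-12))*(1/699) = (16 - 6*(-2)*21*(-12))*(1/699) = (16 - 3024)*(1/699) = -3008*1/699 = -3008/699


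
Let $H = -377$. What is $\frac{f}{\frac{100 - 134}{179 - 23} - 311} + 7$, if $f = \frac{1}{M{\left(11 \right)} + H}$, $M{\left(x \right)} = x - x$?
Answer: $\frac{4927831}{703975} \approx 7.0$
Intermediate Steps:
$M{\left(x \right)} = 0$
$f = - \frac{1}{377}$ ($f = \frac{1}{0 - 377} = \frac{1}{-377} = - \frac{1}{377} \approx -0.0026525$)
$\frac{f}{\frac{100 - 134}{179 - 23} - 311} + 7 = \frac{1}{\frac{100 - 134}{179 - 23} - 311} \left(- \frac{1}{377}\right) + 7 = \frac{1}{- \frac{34}{156} - 311} \left(- \frac{1}{377}\right) + 7 = \frac{1}{\left(-34\right) \frac{1}{156} - 311} \left(- \frac{1}{377}\right) + 7 = \frac{1}{- \frac{17}{78} - 311} \left(- \frac{1}{377}\right) + 7 = \frac{1}{- \frac{24275}{78}} \left(- \frac{1}{377}\right) + 7 = \left(- \frac{78}{24275}\right) \left(- \frac{1}{377}\right) + 7 = \frac{6}{703975} + 7 = \frac{4927831}{703975}$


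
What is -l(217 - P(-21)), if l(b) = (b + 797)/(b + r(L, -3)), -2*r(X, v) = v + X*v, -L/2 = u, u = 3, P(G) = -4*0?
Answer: -2028/419 ≈ -4.8401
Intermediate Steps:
P(G) = 0
L = -6 (L = -2*3 = -6)
r(X, v) = -v/2 - X*v/2 (r(X, v) = -(v + X*v)/2 = -v/2 - X*v/2)
l(b) = (797 + b)/(-15/2 + b) (l(b) = (b + 797)/(b - ½*(-3)*(1 - 6)) = (797 + b)/(b - ½*(-3)*(-5)) = (797 + b)/(b - 15/2) = (797 + b)/(-15/2 + b))
-l(217 - P(-21)) = -2*(797 + (217 - 1*0))/(-15 + 2*(217 - 1*0)) = -2*(797 + (217 + 0))/(-15 + 2*(217 + 0)) = -2*(797 + 217)/(-15 + 2*217) = -2*1014/(-15 + 434) = -2*1014/419 = -1*2028/419 = -2028/419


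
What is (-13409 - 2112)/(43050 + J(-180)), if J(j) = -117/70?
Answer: -1086470/3013383 ≈ -0.36055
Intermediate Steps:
J(j) = -117/70 (J(j) = -117*1/70 = -117/70)
(-13409 - 2112)/(43050 + J(-180)) = (-13409 - 2112)/(43050 - 117/70) = -15521/3013383/70 = -15521*70/3013383 = -1086470/3013383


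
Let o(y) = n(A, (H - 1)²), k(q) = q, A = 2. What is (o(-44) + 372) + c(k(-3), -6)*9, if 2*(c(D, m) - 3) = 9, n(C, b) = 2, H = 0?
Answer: 883/2 ≈ 441.50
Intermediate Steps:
c(D, m) = 15/2 (c(D, m) = 3 + (½)*9 = 3 + 9/2 = 15/2)
o(y) = 2
(o(-44) + 372) + c(k(-3), -6)*9 = (2 + 372) + (15/2)*9 = 374 + 135/2 = 883/2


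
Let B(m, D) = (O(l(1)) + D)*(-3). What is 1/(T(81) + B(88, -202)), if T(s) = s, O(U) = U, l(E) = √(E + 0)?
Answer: 1/684 ≈ 0.0014620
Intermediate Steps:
l(E) = √E
B(m, D) = -3 - 3*D (B(m, D) = (√1 + D)*(-3) = (1 + D)*(-3) = -3 - 3*D)
1/(T(81) + B(88, -202)) = 1/(81 + (-3 - 3*(-202))) = 1/(81 + (-3 + 606)) = 1/(81 + 603) = 1/684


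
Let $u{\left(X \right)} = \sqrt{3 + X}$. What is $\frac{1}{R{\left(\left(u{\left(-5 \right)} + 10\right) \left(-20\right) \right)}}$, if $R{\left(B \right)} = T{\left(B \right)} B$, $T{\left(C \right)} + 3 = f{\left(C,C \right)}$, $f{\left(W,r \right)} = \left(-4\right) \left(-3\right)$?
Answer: $\frac{i}{180 \left(\sqrt{2} - 10 i\right)} \approx -0.00054466 + 7.7027 \cdot 10^{-5} i$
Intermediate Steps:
$f{\left(W,r \right)} = 12$
$T{\left(C \right)} = 9$ ($T{\left(C \right)} = -3 + 12 = 9$)
$R{\left(B \right)} = 9 B$
$\frac{1}{R{\left(\left(u{\left(-5 \right)} + 10\right) \left(-20\right) \right)}} = \frac{1}{9 \left(\sqrt{3 - 5} + 10\right) \left(-20\right)} = \frac{1}{9 \left(\sqrt{-2} + 10\right) \left(-20\right)} = \frac{1}{9 \left(i \sqrt{2} + 10\right) \left(-20\right)} = \frac{1}{9 \left(10 + i \sqrt{2}\right) \left(-20\right)} = \frac{1}{9 \left(-200 - 20 i \sqrt{2}\right)} = \frac{1}{-1800 - 180 i \sqrt{2}}$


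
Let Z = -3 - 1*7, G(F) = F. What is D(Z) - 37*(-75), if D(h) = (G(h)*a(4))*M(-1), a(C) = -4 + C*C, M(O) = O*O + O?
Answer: 2775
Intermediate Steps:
M(O) = O + O² (M(O) = O² + O = O + O²)
Z = -10 (Z = -3 - 7 = -10)
a(C) = -4 + C²
D(h) = 0 (D(h) = (h*(-4 + 4²))*(-(1 - 1)) = (h*(-4 + 16))*(-1*0) = (h*12)*0 = (12*h)*0 = 0)
D(Z) - 37*(-75) = 0 - 37*(-75) = 0 + 2775 = 2775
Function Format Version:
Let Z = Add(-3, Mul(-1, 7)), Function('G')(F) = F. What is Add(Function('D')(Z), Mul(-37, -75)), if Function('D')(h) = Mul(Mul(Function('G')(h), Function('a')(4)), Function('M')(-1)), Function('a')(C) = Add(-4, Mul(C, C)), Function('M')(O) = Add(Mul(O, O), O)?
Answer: 2775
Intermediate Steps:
Function('M')(O) = Add(O, Pow(O, 2)) (Function('M')(O) = Add(Pow(O, 2), O) = Add(O, Pow(O, 2)))
Z = -10 (Z = Add(-3, -7) = -10)
Function('a')(C) = Add(-4, Pow(C, 2))
Function('D')(h) = 0 (Function('D')(h) = Mul(Mul(h, Add(-4, Pow(4, 2))), Mul(-1, Add(1, -1))) = Mul(Mul(h, Add(-4, 16)), Mul(-1, 0)) = Mul(Mul(h, 12), 0) = Mul(Mul(12, h), 0) = 0)
Add(Function('D')(Z), Mul(-37, -75)) = Add(0, Mul(-37, -75)) = Add(0, 2775) = 2775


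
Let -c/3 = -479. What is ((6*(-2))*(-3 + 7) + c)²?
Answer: 1929321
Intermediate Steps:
c = 1437 (c = -3*(-479) = 1437)
((6*(-2))*(-3 + 7) + c)² = ((6*(-2))*(-3 + 7) + 1437)² = (-12*4 + 1437)² = (-48 + 1437)² = 1389² = 1929321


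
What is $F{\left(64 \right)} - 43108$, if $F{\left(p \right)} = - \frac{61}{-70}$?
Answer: $- \frac{3017499}{70} \approx -43107.0$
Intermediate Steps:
$F{\left(p \right)} = \frac{61}{70}$ ($F{\left(p \right)} = \left(-61\right) \left(- \frac{1}{70}\right) = \frac{61}{70}$)
$F{\left(64 \right)} - 43108 = \frac{61}{70} - 43108 = - \frac{3017499}{70}$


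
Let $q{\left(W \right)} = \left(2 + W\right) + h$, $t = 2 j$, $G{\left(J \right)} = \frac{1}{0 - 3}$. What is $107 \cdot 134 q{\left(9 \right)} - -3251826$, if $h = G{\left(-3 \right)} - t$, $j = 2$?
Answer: $\frac{10042238}{3} \approx 3.3474 \cdot 10^{6}$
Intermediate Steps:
$G{\left(J \right)} = - \frac{1}{3}$ ($G{\left(J \right)} = \frac{1}{-3} = - \frac{1}{3}$)
$t = 4$ ($t = 2 \cdot 2 = 4$)
$h = - \frac{13}{3}$ ($h = - \frac{1}{3} - 4 = - \frac{13}{3} \approx -4.3333$)
$q{\left(W \right)} = - \frac{7}{3} + W$ ($q{\left(W \right)} = \left(2 + W\right) - \frac{13}{3} = - \frac{7}{3} + W$)
$107 \cdot 134 q{\left(9 \right)} - -3251826 = 107 \cdot 134 \left(- \frac{7}{3} + 9\right) - -3251826 = 14338 \cdot \frac{20}{3} + 3251826 = \frac{286760}{3} + 3251826 = \frac{10042238}{3}$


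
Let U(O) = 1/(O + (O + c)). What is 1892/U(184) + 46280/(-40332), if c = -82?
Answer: 5456020726/10083 ≈ 5.4111e+5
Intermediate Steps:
U(O) = 1/(-82 + 2*O) (U(O) = 1/(O + (O - 82)) = 1/(O + (-82 + O)) = 1/(-82 + 2*O))
1892/U(184) + 46280/(-40332) = 1892/((1/(2*(-41 + 184)))) + 46280/(-40332) = 1892/(((½)/143)) + 46280*(-1/40332) = 1892/(((½)*(1/143))) - 11570/10083 = 1892/(1/286) - 11570/10083 = 1892*286 - 11570/10083 = 541112 - 11570/10083 = 5456020726/10083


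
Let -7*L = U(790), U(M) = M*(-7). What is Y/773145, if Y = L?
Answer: 158/154629 ≈ 0.0010218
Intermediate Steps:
U(M) = -7*M
L = 790 (L = -(-1)*790 = -1/7*(-5530) = 790)
Y = 790
Y/773145 = 790/773145 = 790*(1/773145) = 158/154629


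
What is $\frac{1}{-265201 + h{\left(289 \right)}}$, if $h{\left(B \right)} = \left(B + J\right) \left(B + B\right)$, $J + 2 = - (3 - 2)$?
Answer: $- \frac{1}{99893} \approx -1.0011 \cdot 10^{-5}$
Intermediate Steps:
$J = -3$ ($J = -2 - \left(3 - 2\right) = -2 - 1 = -3$)
$h{\left(B \right)} = 2 B \left(-3 + B\right)$ ($h{\left(B \right)} = \left(B - 3\right) \left(B + B\right) = \left(-3 + B\right) 2 B = 2 B \left(-3 + B\right)$)
$\frac{1}{-265201 + h{\left(289 \right)}} = \frac{1}{-265201 + 2 \cdot 289 \left(-3 + 289\right)} = \frac{1}{-265201 + 2 \cdot 289 \cdot 286} = \frac{1}{-265201 + 165308} = \frac{1}{-99893} = - \frac{1}{99893}$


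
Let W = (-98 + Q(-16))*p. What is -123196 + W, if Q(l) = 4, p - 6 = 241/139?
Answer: -17225294/139 ≈ -1.2392e+5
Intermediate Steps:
p = 1075/139 (p = 6 + 241/139 = 1075/139 ≈ 7.7338)
W = -101050/139 (W = (-98 + 4)*(1075/139) = -94*1075/139 = -101050/139 ≈ -726.98)
-123196 + W = -123196 - 101050/139 = -17225294/139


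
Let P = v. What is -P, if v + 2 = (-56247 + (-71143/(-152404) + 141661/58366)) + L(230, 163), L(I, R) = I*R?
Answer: 11917109808671/635372276 ≈ 18756.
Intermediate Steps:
v = -11917109808671/635372276 (v = -2 + ((-56247 + (-71143/(-152404) + 141661/58366)) + 230*163) = -2 + ((-56247 + (-71143*(-1/152404) + 141661*(1/58366))) + 37490) = -2 + ((-56247 + (71143/152404 + 141661/58366)) + 37490) = -2 + ((-56247 + 1838716813/635372276) + 37490) = -2 + (-35735945691359/635372276 + 37490) = -2 - 11915839064119/635372276 = -11917109808671/635372276 ≈ -18756.)
P = -11917109808671/635372276 ≈ -18756.
-P = -1*(-11917109808671/635372276) = 11917109808671/635372276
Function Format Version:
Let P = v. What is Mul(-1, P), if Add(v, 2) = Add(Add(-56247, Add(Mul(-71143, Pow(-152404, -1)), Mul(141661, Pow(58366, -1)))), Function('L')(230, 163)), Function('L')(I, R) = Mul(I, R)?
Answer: Rational(11917109808671, 635372276) ≈ 18756.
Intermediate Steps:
v = Rational(-11917109808671, 635372276) (v = Add(-2, Add(Add(-56247, Add(Mul(-71143, Pow(-152404, -1)), Mul(141661, Pow(58366, -1)))), Mul(230, 163))) = Add(-2, Add(Add(-56247, Add(Mul(-71143, Rational(-1, 152404)), Mul(141661, Rational(1, 58366)))), 37490)) = Add(-2, Add(Add(-56247, Add(Rational(71143, 152404), Rational(141661, 58366))), 37490)) = Add(-2, Add(Add(-56247, Rational(1838716813, 635372276)), 37490)) = Add(-2, Add(Rational(-35735945691359, 635372276), 37490)) = Add(-2, Rational(-11915839064119, 635372276)) = Rational(-11917109808671, 635372276) ≈ -18756.)
P = Rational(-11917109808671, 635372276) ≈ -18756.
Mul(-1, P) = Mul(-1, Rational(-11917109808671, 635372276)) = Rational(11917109808671, 635372276)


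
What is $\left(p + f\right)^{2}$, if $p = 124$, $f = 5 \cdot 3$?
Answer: $19321$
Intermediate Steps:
$f = 15$
$\left(p + f\right)^{2} = \left(124 + 15\right)^{2} = 139^{2} = 19321$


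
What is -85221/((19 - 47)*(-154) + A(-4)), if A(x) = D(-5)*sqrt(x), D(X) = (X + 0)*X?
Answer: -91868238/4648961 + 2130525*I/9297922 ≈ -19.761 + 0.22914*I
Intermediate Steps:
D(X) = X**2 (D(X) = X*X = X**2)
A(x) = 25*sqrt(x) (A(x) = (-5)**2*sqrt(x) = 25*sqrt(x))
-85221/((19 - 47)*(-154) + A(-4)) = -85221/((19 - 47)*(-154) + 25*sqrt(-4)) = -85221/(-28*(-154) + 25*(2*I)) = -85221*(4312 - 50*I)/18595844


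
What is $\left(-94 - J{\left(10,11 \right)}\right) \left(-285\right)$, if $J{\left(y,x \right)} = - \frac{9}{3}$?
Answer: $25935$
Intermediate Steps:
$J{\left(y,x \right)} = -3$ ($J{\left(y,x \right)} = \left(-9\right) \frac{1}{3} = -3$)
$\left(-94 - J{\left(10,11 \right)}\right) \left(-285\right) = \left(-94 - -3\right) \left(-285\right) = \left(-94 + 3\right) \left(-285\right) = \left(-91\right) \left(-285\right) = 25935$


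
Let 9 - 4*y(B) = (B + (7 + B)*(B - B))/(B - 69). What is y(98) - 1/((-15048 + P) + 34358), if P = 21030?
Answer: 821913/584930 ≈ 1.4051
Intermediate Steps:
y(B) = 9/4 - B/(4*(-69 + B)) (y(B) = 9/4 - (B + (7 + B)*(B - B))/(4*(B - 69)) = 9/4 - (B + (7 + B)*0)/(4*(-69 + B)) = 9/4 - (B + 0)/(4*(-69 + B)) = 9/4 - B/(4*(-69 + B)))
y(98) - 1/((-15048 + P) + 34358) = (-621 + 8*98)/(4*(-69 + 98)) - 1/((-15048 + 21030) + 34358) = (¼)*(-621 + 784)/29 - 1/(5982 + 34358) = (¼)*(1/29)*163 - 1/40340 = 163/116 - 1*1/40340 = 163/116 - 1/40340 = 821913/584930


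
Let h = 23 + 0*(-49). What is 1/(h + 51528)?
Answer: 1/51551 ≈ 1.9398e-5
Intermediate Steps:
h = 23 (h = 23 + 0 = 23)
1/(h + 51528) = 1/(23 + 51528) = 1/51551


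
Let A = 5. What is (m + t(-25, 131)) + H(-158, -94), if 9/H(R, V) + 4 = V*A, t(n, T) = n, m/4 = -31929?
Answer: -20183081/158 ≈ -1.2774e+5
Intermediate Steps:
m = -127716 (m = 4*(-31929) = -127716)
H(R, V) = 9/(-4 + 5*V) (H(R, V) = 9/(-4 + V*5) = 9/(-4 + 5*V))
(m + t(-25, 131)) + H(-158, -94) = (-127716 - 25) + 9/(-4 + 5*(-94)) = -127741 + 9/(-4 - 470) = -127741 + 9/(-474) = -127741 + 9*(-1/474) = -127741 - 3/158 = -20183081/158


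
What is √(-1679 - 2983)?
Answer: 3*I*√518 ≈ 68.279*I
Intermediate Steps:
√(-1679 - 2983) = √(-4662) = 3*I*√518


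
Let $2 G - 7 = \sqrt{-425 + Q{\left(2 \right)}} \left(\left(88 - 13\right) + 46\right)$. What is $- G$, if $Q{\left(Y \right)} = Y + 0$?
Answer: $- \frac{7}{2} - \frac{363 i \sqrt{47}}{2} \approx -3.5 - 1244.3 i$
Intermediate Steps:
$Q{\left(Y \right)} = Y$
$G = \frac{7}{2} + \frac{363 i \sqrt{47}}{2}$ ($G = \frac{7}{2} + \frac{\sqrt{-425 + 2} \left(\left(88 - 13\right) + 46\right)}{2} = \frac{7}{2} + \frac{\sqrt{-423} \left(75 + 46\right)}{2} = \frac{7}{2} + \frac{3 i \sqrt{47} \cdot 121}{2} = \frac{7}{2} + \frac{363 i \sqrt{47}}{2} \approx 3.5 + 1244.3 i$)
$- G = - (\frac{7}{2} + \frac{363 i \sqrt{47}}{2}) = - \frac{7}{2} - \frac{363 i \sqrt{47}}{2}$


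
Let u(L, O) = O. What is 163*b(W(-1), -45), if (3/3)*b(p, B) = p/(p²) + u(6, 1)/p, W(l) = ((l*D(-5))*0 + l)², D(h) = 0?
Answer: 326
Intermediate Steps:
W(l) = l² (W(l) = ((l*0)*0 + l)² = (0*0 + l)² = (0 + l)² = l²)
b(p, B) = 2/p (b(p, B) = p/(p²) + 1/p = p/p² + 1/p = 1/p + 1/p = 2/p)
163*b(W(-1), -45) = 163*(2/((-1)²)) = 163*(2/1) = 163*(2*1) = 163*2 = 326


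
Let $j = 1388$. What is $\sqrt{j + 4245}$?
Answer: $\sqrt{5633} \approx 75.053$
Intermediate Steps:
$\sqrt{j + 4245} = \sqrt{1388 + 4245} = \sqrt{5633}$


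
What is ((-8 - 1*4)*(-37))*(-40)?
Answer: -17760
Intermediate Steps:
((-8 - 1*4)*(-37))*(-40) = ((-8 - 4)*(-37))*(-40) = -12*(-37)*(-40) = 444*(-40) = -17760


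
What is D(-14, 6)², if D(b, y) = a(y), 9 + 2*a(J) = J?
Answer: 9/4 ≈ 2.2500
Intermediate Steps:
a(J) = -9/2 + J/2
D(b, y) = -9/2 + y/2
D(-14, 6)² = (-9/2 + (½)*6)² = (-9/2 + 3)² = (-3/2)² = 9/4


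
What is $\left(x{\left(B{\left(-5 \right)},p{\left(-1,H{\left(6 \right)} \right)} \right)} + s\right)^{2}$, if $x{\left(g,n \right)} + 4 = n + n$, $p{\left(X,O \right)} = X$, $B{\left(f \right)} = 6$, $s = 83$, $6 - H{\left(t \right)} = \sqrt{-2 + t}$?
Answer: $5929$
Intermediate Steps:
$H{\left(t \right)} = 6 - \sqrt{-2 + t}$
$x{\left(g,n \right)} = -4 + 2 n$ ($x{\left(g,n \right)} = -4 + \left(n + n\right) = -4 + 2 n$)
$\left(x{\left(B{\left(-5 \right)},p{\left(-1,H{\left(6 \right)} \right)} \right)} + s\right)^{2} = \left(\left(-4 + 2 \left(-1\right)\right) + 83\right)^{2} = \left(\left(-4 - 2\right) + 83\right)^{2} = \left(-6 + 83\right)^{2} = 77^{2} = 5929$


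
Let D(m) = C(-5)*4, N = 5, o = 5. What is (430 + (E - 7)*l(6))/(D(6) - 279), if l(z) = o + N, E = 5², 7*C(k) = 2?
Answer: -854/389 ≈ -2.1954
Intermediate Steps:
C(k) = 2/7 (C(k) = (⅐)*2 = 2/7)
E = 25
l(z) = 10 (l(z) = 5 + 5 = 10)
D(m) = 8/7 (D(m) = (2/7)*4 = 8/7)
(430 + (E - 7)*l(6))/(D(6) - 279) = (430 + (25 - 7)*10)/(8/7 - 279) = (430 + 18*10)/(-1945/7) = (430 + 180)*(-7/1945) = 610*(-7/1945) = -854/389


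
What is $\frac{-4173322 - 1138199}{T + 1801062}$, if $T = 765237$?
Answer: $- \frac{1770507}{855433} \approx -2.0697$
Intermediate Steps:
$\frac{-4173322 - 1138199}{T + 1801062} = \frac{-4173322 - 1138199}{765237 + 1801062} = - \frac{5311521}{2566299} = \left(-5311521\right) \frac{1}{2566299} = - \frac{1770507}{855433}$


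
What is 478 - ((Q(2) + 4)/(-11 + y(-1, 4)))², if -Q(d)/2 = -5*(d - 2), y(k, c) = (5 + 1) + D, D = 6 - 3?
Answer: 474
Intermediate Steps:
D = 3
y(k, c) = 9 (y(k, c) = (5 + 1) + 3 = 6 + 3 = 9)
Q(d) = -20 + 10*d (Q(d) = -(-10)*(d - 2) = -(-10)*(-2 + d) = -2*(10 - 5*d) = -20 + 10*d)
478 - ((Q(2) + 4)/(-11 + y(-1, 4)))² = 478 - (((-20 + 10*2) + 4)/(-11 + 9))² = 478 - (((-20 + 20) + 4)/(-2))² = 478 - ((0 + 4)*(-½))² = 478 - (4*(-½))² = 478 - 1*(-2)² = 478 - 1*4 = 478 - 4 = 474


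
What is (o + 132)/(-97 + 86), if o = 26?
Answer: -158/11 ≈ -14.364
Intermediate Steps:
(o + 132)/(-97 + 86) = (26 + 132)/(-97 + 86) = 158/(-11) = 158*(-1/11) = -158/11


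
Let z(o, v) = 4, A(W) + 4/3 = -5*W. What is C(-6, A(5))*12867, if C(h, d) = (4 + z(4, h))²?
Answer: 823488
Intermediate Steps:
A(W) = -4/3 - 5*W
C(h, d) = 64 (C(h, d) = (4 + 4)² = 8² = 64)
C(-6, A(5))*12867 = 64*12867 = 823488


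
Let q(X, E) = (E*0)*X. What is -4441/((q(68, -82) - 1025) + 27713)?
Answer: -4441/26688 ≈ -0.16640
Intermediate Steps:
q(X, E) = 0 (q(X, E) = 0*X = 0)
-4441/((q(68, -82) - 1025) + 27713) = -4441/((0 - 1025) + 27713) = -4441/(-1025 + 27713) = -4441/26688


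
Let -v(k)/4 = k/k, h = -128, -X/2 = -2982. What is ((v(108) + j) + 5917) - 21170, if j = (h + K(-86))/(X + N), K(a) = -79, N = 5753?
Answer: -178766476/11717 ≈ -15257.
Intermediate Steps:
X = 5964 (X = -2*(-2982) = 5964)
v(k) = -4 (v(k) = -4*k/k = -4*1 = -4)
j = -207/11717 (j = (-128 - 79)/(5964 + 5753) = -207/11717 ≈ -0.017667)
((v(108) + j) + 5917) - 21170 = ((-4 - 207/11717) + 5917) - 21170 = (-47075/11717 + 5917) - 21170 = 69282414/11717 - 21170 = -178766476/11717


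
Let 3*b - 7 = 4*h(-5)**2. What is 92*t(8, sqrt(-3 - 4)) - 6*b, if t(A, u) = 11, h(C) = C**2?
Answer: -4002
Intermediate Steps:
b = 2507/3 (b = 7/3 + (4*((-5)**2)**2)/3 = 7/3 + (4*25**2)/3 = 7/3 + (4*625)/3 = 7/3 + (1/3)*2500 = 7/3 + 2500/3 = 2507/3 ≈ 835.67)
92*t(8, sqrt(-3 - 4)) - 6*b = 92*11 - 6*2507/3 = 1012 - 5014 = -4002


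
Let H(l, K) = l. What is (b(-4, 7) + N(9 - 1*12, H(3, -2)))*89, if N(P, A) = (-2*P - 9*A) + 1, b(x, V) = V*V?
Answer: 2581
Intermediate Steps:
b(x, V) = V**2
N(P, A) = 1 - 9*A - 2*P (N(P, A) = (-9*A - 2*P) + 1 = 1 - 9*A - 2*P)
(b(-4, 7) + N(9 - 1*12, H(3, -2)))*89 = (7**2 + (1 - 9*3 - 2*(9 - 1*12)))*89 = (49 + (1 - 27 - 2*(9 - 12)))*89 = (49 + (1 - 27 - 2*(-3)))*89 = (49 + (1 - 27 + 6))*89 = (49 - 20)*89 = 29*89 = 2581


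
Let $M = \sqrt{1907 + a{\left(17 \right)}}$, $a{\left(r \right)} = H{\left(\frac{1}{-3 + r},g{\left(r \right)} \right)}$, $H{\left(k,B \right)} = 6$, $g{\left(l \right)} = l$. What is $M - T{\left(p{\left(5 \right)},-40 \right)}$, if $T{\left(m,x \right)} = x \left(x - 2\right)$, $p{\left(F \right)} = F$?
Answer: $-1680 + \sqrt{1913} \approx -1636.3$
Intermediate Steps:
$a{\left(r \right)} = 6$
$M = \sqrt{1913}$ ($M = \sqrt{1907 + 6} = \sqrt{1913} \approx 43.738$)
$T{\left(m,x \right)} = x \left(-2 + x\right)$
$M - T{\left(p{\left(5 \right)},-40 \right)} = \sqrt{1913} - - 40 \left(-2 - 40\right) = \sqrt{1913} - \left(-40\right) \left(-42\right) = \sqrt{1913} - 1680 = -1680 + \sqrt{1913}$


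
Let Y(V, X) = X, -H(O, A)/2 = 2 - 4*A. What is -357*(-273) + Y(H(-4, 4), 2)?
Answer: 97463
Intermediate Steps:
H(O, A) = -4 + 8*A (H(O, A) = -2*(2 - 4*A) = -4 + 8*A)
-357*(-273) + Y(H(-4, 4), 2) = -357*(-273) + 2 = 97461 + 2 = 97463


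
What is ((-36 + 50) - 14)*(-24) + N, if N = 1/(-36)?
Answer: -1/36 ≈ -0.027778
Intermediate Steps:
N = -1/36 ≈ -0.027778
((-36 + 50) - 14)*(-24) + N = ((-36 + 50) - 14)*(-24) - 1/36 = (14 - 14)*(-24) - 1/36 = 0*(-24) - 1/36 = 0 - 1/36 = -1/36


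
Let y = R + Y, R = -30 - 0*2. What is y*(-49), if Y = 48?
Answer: -882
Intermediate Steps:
R = -30 (R = -30 - 1*0 = -30 + 0 = -30)
y = 18 (y = -30 + 48 = 18)
y*(-49) = 18*(-49) = -882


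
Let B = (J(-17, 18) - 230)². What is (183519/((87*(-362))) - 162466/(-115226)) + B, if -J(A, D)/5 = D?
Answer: 61931026881585/604821274 ≈ 1.0240e+5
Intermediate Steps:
J(A, D) = -5*D
B = 102400 (B = (-5*18 - 230)² = (-90 - 230)² = (-320)² = 102400)
(183519/((87*(-362))) - 162466/(-115226)) + B = (183519/((87*(-362))) - 162466/(-115226)) + 102400 = (183519/(-31494) - 162466*(-1/115226)) + 102400 = (183519*(-1/31494) + 81233/57613) + 102400 = (-61173/10498 + 81233/57613) + 102400 = -2671576015/604821274 + 102400 = 61931026881585/604821274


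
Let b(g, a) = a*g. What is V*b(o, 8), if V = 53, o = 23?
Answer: 9752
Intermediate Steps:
V*b(o, 8) = 53*(8*23) = 53*184 = 9752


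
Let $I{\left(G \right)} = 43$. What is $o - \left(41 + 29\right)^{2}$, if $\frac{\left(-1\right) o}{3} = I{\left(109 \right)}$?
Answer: $-5029$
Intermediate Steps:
$o = -129$ ($o = \left(-3\right) 43 = -129$)
$o - \left(41 + 29\right)^{2} = -129 - \left(41 + 29\right)^{2} = -129 - 70^{2} = -129 - 4900 = -5029$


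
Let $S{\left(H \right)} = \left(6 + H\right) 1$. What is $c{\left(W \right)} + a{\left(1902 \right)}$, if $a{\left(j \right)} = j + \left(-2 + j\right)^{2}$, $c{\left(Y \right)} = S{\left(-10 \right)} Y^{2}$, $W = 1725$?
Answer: $-8290598$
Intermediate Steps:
$S{\left(H \right)} = 6 + H$
$c{\left(Y \right)} = - 4 Y^{2}$ ($c{\left(Y \right)} = \left(6 - 10\right) Y^{2} = - 4 Y^{2}$)
$c{\left(W \right)} + a{\left(1902 \right)} = - 4 \cdot 1725^{2} + \left(1902 + \left(-2 + 1902\right)^{2}\right) = \left(-4\right) 2975625 + \left(1902 + 1900^{2}\right) = -11902500 + \left(1902 + 3610000\right) = -11902500 + 3611902 = -8290598$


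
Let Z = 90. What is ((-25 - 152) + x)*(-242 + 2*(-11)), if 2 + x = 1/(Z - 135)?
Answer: 708928/15 ≈ 47262.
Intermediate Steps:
x = -91/45 (x = -2 + 1/(90 - 135) = -2 + 1/(-45) = -2 - 1/45 = -91/45 ≈ -2.0222)
((-25 - 152) + x)*(-242 + 2*(-11)) = ((-25 - 152) - 91/45)*(-242 + 2*(-11)) = (-177 - 91/45)*(-242 - 22) = -8056/45*(-264) = 708928/15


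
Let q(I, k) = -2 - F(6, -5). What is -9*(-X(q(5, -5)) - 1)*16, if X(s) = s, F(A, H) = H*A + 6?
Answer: 3312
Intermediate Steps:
F(A, H) = 6 + A*H (F(A, H) = A*H + 6 = 6 + A*H)
q(I, k) = 22 (q(I, k) = -2 - (6 + 6*(-5)) = -2 - (6 - 30) = -2 - 1*(-24) = -2 + 24 = 22)
-9*(-X(q(5, -5)) - 1)*16 = -9*(-1*22 - 1)*16 = -9*(-22 - 1)*16 = -9*(-23)*16 = 207*16 = 3312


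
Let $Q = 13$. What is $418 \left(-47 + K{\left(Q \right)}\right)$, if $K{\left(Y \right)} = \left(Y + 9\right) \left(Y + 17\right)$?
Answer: $256234$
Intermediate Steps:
$K{\left(Y \right)} = \left(9 + Y\right) \left(17 + Y\right)$
$418 \left(-47 + K{\left(Q \right)}\right) = 418 \left(-47 + \left(153 + 13^{2} + 26 \cdot 13\right)\right) = 418 \left(-47 + \left(153 + 169 + 338\right)\right) = 418 \left(-47 + 660\right) = 418 \cdot 613 = 256234$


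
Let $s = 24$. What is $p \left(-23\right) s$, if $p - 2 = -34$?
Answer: $17664$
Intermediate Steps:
$p = -32$ ($p = 2 - 34 = -32$)
$p \left(-23\right) s = \left(-32\right) \left(-23\right) 24 = 736 \cdot 24 = 17664$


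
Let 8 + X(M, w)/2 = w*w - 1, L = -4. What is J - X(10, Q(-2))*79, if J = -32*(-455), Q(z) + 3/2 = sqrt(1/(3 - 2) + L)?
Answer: 32201/2 + 474*I*sqrt(3) ≈ 16101.0 + 820.99*I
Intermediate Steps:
Q(z) = -3/2 + I*sqrt(3) (Q(z) = -3/2 + sqrt(1/(3 - 2) - 4) = -3/2 + sqrt(1/1 - 4) = -3/2 + sqrt(1 - 4) = -3/2 + sqrt(-3) = -3/2 + I*sqrt(3))
X(M, w) = -18 + 2*w**2 (X(M, w) = -16 + 2*(w*w - 1) = -16 + 2*(w**2 - 1) = -16 + 2*(-1 + w**2) = -16 + (-2 + 2*w**2) = -18 + 2*w**2)
J = 14560
J - X(10, Q(-2))*79 = 14560 - (-18 + 2*(-3/2 + I*sqrt(3))**2)*79 = 14560 - (-1422 + 158*(-3/2 + I*sqrt(3))**2) = 14560 + (1422 - 158*(-3/2 + I*sqrt(3))**2) = 15982 - 158*(-3/2 + I*sqrt(3))**2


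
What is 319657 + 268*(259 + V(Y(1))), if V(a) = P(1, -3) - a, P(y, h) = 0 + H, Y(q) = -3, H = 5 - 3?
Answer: 390409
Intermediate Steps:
H = 2
P(y, h) = 2 (P(y, h) = 0 + 2 = 2)
V(a) = 2 - a
319657 + 268*(259 + V(Y(1))) = 319657 + 268*(259 + (2 - 1*(-3))) = 319657 + 268*(259 + (2 + 3)) = 319657 + 268*(259 + 5) = 319657 + 268*264 = 319657 + 70752 = 390409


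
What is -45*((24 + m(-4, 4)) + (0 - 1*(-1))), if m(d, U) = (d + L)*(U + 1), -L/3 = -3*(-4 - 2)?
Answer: 11925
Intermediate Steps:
L = -54 (L = -(-9)*(-4 - 2) = -(-9)*(-6) = -3*18 = -54)
m(d, U) = (1 + U)*(-54 + d) (m(d, U) = (d - 54)*(U + 1) = (-54 + d)*(1 + U) = (1 + U)*(-54 + d))
-45*((24 + m(-4, 4)) + (0 - 1*(-1))) = -45*((24 + (-54 - 4 - 54*4 + 4*(-4))) + (0 - 1*(-1))) = -45*((24 + (-54 - 4 - 216 - 16)) + (0 + 1)) = -45*((24 - 290) + 1) = -45*(-266 + 1) = -45*(-265) = 11925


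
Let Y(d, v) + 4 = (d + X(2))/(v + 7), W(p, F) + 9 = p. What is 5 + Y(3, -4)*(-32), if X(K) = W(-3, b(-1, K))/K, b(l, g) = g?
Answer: 165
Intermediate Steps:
W(p, F) = -9 + p
X(K) = -12/K (X(K) = (-9 - 3)/K = -12/K)
Y(d, v) = -4 + (-6 + d)/(7 + v) (Y(d, v) = -4 + (d - 12/2)/(v + 7) = -4 + (d - 12*1/2)/(7 + v) = -4 + (d - 6)/(7 + v) = -4 + (-6 + d)/(7 + v))
5 + Y(3, -4)*(-32) = 5 + ((-34 + 3 - 4*(-4))/(7 - 4))*(-32) = 5 + ((-34 + 3 + 16)/3)*(-32) = 5 + ((1/3)*(-15))*(-32) = 5 - 5*(-32) = 5 + 160 = 165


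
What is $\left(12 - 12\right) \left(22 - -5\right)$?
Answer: $0$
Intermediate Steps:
$\left(12 - 12\right) \left(22 - -5\right) = 0 \left(22 + 5\right) = 0 \cdot 27 = 0$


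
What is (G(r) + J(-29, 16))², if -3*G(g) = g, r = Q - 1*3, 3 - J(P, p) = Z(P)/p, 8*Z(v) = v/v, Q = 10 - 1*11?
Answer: 2758921/147456 ≈ 18.710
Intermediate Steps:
Q = -1 (Q = 10 - 11 = -1)
Z(v) = ⅛ (Z(v) = (v/v)/8 = (⅛)*1 = ⅛)
J(P, p) = 3 - 1/(8*p)
r = -4 (r = -1 - 1*3 = -1 - 3 = -4)
G(g) = -g/3
(G(r) + J(-29, 16))² = (-⅓*(-4) + (3 - ⅛/16))² = (4/3 + (3 - ⅛*1/16))² = (4/3 + (3 - 1/128))² = (4/3 + 383/128)² = (1661/384)² = 2758921/147456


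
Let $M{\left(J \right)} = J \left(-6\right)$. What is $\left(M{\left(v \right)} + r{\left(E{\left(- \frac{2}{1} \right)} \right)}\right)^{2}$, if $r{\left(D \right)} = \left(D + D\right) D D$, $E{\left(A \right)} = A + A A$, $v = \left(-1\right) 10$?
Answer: $5776$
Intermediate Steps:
$v = -10$
$M{\left(J \right)} = - 6 J$
$E{\left(A \right)} = A + A^{2}$
$r{\left(D \right)} = 2 D^{3}$ ($r{\left(D \right)} = 2 D D D = 2 D^{2} D = 2 D^{3}$)
$\left(M{\left(v \right)} + r{\left(E{\left(- \frac{2}{1} \right)} \right)}\right)^{2} = \left(\left(-6\right) \left(-10\right) + 2 \left(- \frac{2}{1} \left(1 - \frac{2}{1}\right)\right)^{3}\right)^{2} = \left(60 + 2 \left(\left(-2\right) 1 \left(1 - 2\right)\right)^{3}\right)^{2} = \left(60 + 2 \left(- 2 \left(1 - 2\right)\right)^{3}\right)^{2} = \left(60 + 2 \left(\left(-2\right) \left(-1\right)\right)^{3}\right)^{2} = \left(60 + 2 \cdot 2^{3}\right)^{2} = \left(60 + 2 \cdot 8\right)^{2} = \left(60 + 16\right)^{2} = 76^{2} = 5776$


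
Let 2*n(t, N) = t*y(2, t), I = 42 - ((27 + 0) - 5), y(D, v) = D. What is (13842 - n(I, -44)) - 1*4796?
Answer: 9026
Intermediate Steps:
I = 20 (I = 42 - (27 - 5) = 42 - 1*22 = 42 - 22 = 20)
n(t, N) = t (n(t, N) = (t*2)/2 = (2*t)/2 = t)
(13842 - n(I, -44)) - 1*4796 = (13842 - 1*20) - 1*4796 = (13842 - 20) - 4796 = 13822 - 4796 = 9026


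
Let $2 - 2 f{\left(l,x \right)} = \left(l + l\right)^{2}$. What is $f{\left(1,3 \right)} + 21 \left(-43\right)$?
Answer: $-904$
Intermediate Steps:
$f{\left(l,x \right)} = 1 - 2 l^{2}$ ($f{\left(l,x \right)} = 1 - \frac{\left(l + l\right)^{2}}{2} = 1 - \frac{\left(2 l\right)^{2}}{2} = 1 - \frac{4 l^{2}}{2} = 1 - 2 l^{2}$)
$f{\left(1,3 \right)} + 21 \left(-43\right) = \left(1 - 2 \cdot 1^{2}\right) + 21 \left(-43\right) = \left(1 - 2\right) - 903 = -1 - 903 = -904$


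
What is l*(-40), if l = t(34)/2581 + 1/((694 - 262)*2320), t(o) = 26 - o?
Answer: 276391/2229984 ≈ 0.12394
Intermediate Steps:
l = -276391/89199360 (l = (26 - 1*34)/2581 + 1/((694 - 262)*2320) = (26 - 34)*(1/2581) + (1/2320)/432 = -8*1/2581 + (1/432)*(1/2320) = -8/2581 + 1/1002240 = -276391/89199360 ≈ -0.0030986)
l*(-40) = -276391/89199360*(-40) = 276391/2229984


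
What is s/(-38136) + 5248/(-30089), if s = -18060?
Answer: 4086543/13660406 ≈ 0.29915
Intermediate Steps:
s/(-38136) + 5248/(-30089) = -18060/(-38136) + 5248/(-30089) = -18060*(-1/38136) + 5248*(-1/30089) = 215/454 - 5248/30089 = 4086543/13660406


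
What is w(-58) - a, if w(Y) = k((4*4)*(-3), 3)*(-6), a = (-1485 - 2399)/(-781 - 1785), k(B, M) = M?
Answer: -25036/1283 ≈ -19.514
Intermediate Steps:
a = 1942/1283 (a = -3884/(-2566) = -3884*(-1/2566) = 1942/1283 ≈ 1.5136)
w(Y) = -18 (w(Y) = 3*(-6) = -18)
w(-58) - a = -18 - 1*1942/1283 = -18 - 1942/1283 = -25036/1283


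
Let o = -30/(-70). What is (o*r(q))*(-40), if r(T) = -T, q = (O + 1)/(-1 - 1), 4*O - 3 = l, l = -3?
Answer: -60/7 ≈ -8.5714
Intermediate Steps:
O = 0 (O = 3/4 + (1/4)*(-3) = 3/4 - 3/4 = 0)
o = 3/7 (o = -30*(-1/70) = 3/7 ≈ 0.42857)
q = -1/2 (q = (0 + 1)/(-1 - 1) = 1/(-2) = 1*(-1/2) = -1/2 ≈ -0.50000)
(o*r(q))*(-40) = (3*(-1*(-1/2))/7)*(-40) = ((3/7)*(1/2))*(-40) = (3/14)*(-40) = -60/7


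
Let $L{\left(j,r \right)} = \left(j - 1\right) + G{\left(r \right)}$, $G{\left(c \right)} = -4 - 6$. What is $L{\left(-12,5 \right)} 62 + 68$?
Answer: $-1358$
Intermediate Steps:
$G{\left(c \right)} = -10$ ($G{\left(c \right)} = -4 - 6 = -10$)
$L{\left(j,r \right)} = -11 + j$ ($L{\left(j,r \right)} = \left(j - 1\right) - 10 = \left(-1 + j\right) - 10 = -11 + j$)
$L{\left(-12,5 \right)} 62 + 68 = \left(-11 - 12\right) 62 + 68 = \left(-23\right) 62 + 68 = -1426 + 68 = -1358$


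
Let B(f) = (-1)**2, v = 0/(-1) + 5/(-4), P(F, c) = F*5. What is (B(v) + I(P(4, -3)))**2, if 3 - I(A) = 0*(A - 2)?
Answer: 16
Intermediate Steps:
P(F, c) = 5*F
I(A) = 3 (I(A) = 3 - 0*(A - 2) = 3 - 0*(-2 + A) = 3 - 1*0 = 3 + 0 = 3)
v = -5/4 (v = 0*(-1) + 5*(-1/4) = 0 - 5/4 = -5/4 ≈ -1.2500)
B(f) = 1
(B(v) + I(P(4, -3)))**2 = (1 + 3)**2 = 4**2 = 16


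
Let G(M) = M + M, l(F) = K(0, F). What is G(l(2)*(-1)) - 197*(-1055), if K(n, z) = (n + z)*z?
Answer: 207827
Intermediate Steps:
K(n, z) = z*(n + z)
l(F) = F² (l(F) = F*(0 + F) = F*F = F²)
G(M) = 2*M
G(l(2)*(-1)) - 197*(-1055) = 2*(2²*(-1)) - 197*(-1055) = 2*(4*(-1)) + 207835 = 2*(-4) + 207835 = -8 + 207835 = 207827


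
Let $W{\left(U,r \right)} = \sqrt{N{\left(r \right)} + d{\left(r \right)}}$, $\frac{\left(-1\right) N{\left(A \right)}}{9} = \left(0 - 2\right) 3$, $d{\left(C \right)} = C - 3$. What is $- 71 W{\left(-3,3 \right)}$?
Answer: $- 213 \sqrt{6} \approx -521.74$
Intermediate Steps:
$d{\left(C \right)} = -3 + C$
$N{\left(A \right)} = 54$ ($N{\left(A \right)} = - 9 \left(0 - 2\right) 3 = - 9 \left(\left(-2\right) 3\right) = \left(-9\right) \left(-6\right) = 54$)
$W{\left(U,r \right)} = \sqrt{51 + r}$ ($W{\left(U,r \right)} = \sqrt{54 + \left(-3 + r\right)} = \sqrt{51 + r}$)
$- 71 W{\left(-3,3 \right)} = - 71 \sqrt{51 + 3} = - 71 \sqrt{54} = - 71 \cdot 3 \sqrt{6} = - 213 \sqrt{6}$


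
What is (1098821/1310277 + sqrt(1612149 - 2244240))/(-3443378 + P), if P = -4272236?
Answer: -1098821/10109591565078 - I*sqrt(632091)/7715614 ≈ -1.0869e-7 - 0.00010304*I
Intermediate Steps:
(1098821/1310277 + sqrt(1612149 - 2244240))/(-3443378 + P) = (1098821/1310277 + sqrt(1612149 - 2244240))/(-3443378 - 4272236) = (1098821*(1/1310277) + sqrt(-632091))/(-7715614) = (1098821/1310277 + I*sqrt(632091))*(-1/7715614) = -1098821/10109591565078 - I*sqrt(632091)/7715614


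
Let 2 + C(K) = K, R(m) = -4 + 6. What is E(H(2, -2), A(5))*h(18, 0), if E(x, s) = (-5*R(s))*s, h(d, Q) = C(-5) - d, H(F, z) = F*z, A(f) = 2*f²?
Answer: 12500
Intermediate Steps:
R(m) = 2
C(K) = -2 + K
h(d, Q) = -7 - d (h(d, Q) = (-2 - 5) - d = -7 - d)
E(x, s) = -10*s (E(x, s) = (-5*2)*s = -10*s)
E(H(2, -2), A(5))*h(18, 0) = (-20*5²)*(-7 - 1*18) = (-20*25)*(-7 - 18) = -10*50*(-25) = -500*(-25) = 12500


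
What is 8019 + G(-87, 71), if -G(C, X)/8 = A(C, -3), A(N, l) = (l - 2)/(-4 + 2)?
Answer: 7999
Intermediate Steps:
A(N, l) = 1 - l/2 (A(N, l) = (-2 + l)/(-2) = (-2 + l)*(-½) = 1 - l/2)
G(C, X) = -20 (G(C, X) = -8*(1 - ½*(-3)) = -8*(1 + 3/2) = -8*5/2 = -20)
8019 + G(-87, 71) = 8019 - 20 = 7999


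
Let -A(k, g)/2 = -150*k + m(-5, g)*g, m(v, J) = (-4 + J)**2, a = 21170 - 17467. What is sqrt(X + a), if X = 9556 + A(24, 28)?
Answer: I*sqrt(11797) ≈ 108.61*I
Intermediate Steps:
a = 3703
A(k, g) = 300*k - 2*g*(-4 + g)**2 (A(k, g) = -2*(-150*k + (-4 + g)**2*g) = -2*(-150*k + g*(-4 + g)**2) = 300*k - 2*g*(-4 + g)**2)
X = -15500 (X = 9556 + (300*24 - 2*28*(-4 + 28)**2) = 9556 + (7200 - 2*28*24**2) = 9556 + (7200 - 2*28*576) = 9556 + (7200 - 32256) = 9556 - 25056 = -15500)
sqrt(X + a) = sqrt(-15500 + 3703) = sqrt(-11797) = I*sqrt(11797)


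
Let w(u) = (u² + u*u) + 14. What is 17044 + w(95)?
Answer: 35108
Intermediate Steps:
w(u) = 14 + 2*u² (w(u) = (u² + u²) + 14 = 2*u² + 14 = 14 + 2*u²)
17044 + w(95) = 17044 + (14 + 2*95²) = 17044 + (14 + 2*9025) = 17044 + (14 + 18050) = 17044 + 18064 = 35108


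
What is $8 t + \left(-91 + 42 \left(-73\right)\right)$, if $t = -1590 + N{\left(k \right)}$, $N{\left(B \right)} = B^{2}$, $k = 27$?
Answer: $-10045$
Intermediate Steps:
$t = -861$ ($t = -1590 + 27^{2} = -1590 + 729 = -861$)
$8 t + \left(-91 + 42 \left(-73\right)\right) = 8 \left(-861\right) + \left(-91 + 42 \left(-73\right)\right) = -6888 - 3157 = -10045$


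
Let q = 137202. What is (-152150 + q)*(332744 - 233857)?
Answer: -1478162876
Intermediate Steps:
(-152150 + q)*(332744 - 233857) = (-152150 + 137202)*(332744 - 233857) = -14948*98887 = -1478162876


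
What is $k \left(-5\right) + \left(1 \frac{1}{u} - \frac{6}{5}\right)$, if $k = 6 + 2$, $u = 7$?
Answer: $- \frac{1437}{35} \approx -41.057$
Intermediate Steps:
$k = 8$
$k \left(-5\right) + \left(1 \frac{1}{u} - \frac{6}{5}\right) = 8 \left(-5\right) + \left(1 \cdot \frac{1}{7} - \frac{6}{5}\right) = -40 + \left(1 \cdot \frac{1}{7} - \frac{6}{5}\right) = -40 + \left(\frac{1}{7} - \frac{6}{5}\right) = -40 - \frac{37}{35} = - \frac{1437}{35}$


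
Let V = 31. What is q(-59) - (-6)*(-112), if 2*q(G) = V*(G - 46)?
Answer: -4599/2 ≈ -2299.5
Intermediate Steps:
q(G) = -713 + 31*G/2 (q(G) = (31*(G - 46))/2 = (31*(-46 + G))/2 = (-1426 + 31*G)/2 = -713 + 31*G/2)
q(-59) - (-6)*(-112) = (-713 + (31/2)*(-59)) - (-6)*(-112) = (-713 - 1829/2) - 1*672 = -3255/2 - 672 = -4599/2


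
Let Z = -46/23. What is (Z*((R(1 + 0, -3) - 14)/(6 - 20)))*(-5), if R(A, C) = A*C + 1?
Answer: 80/7 ≈ 11.429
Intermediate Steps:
R(A, C) = 1 + A*C
Z = -2 (Z = -46*1/23 = -2)
(Z*((R(1 + 0, -3) - 14)/(6 - 20)))*(-5) = -2*((1 + (1 + 0)*(-3)) - 14)/(6 - 20)*(-5) = -2*((1 + 1*(-3)) - 14)/(-14)*(-5) = -2*((1 - 3) - 14)*(-1)/14*(-5) = -2*(-2 - 14)*(-1)/14*(-5) = -(-32)*(-1)/14*(-5) = -2*8/7*(-5) = -16/7*(-5) = 80/7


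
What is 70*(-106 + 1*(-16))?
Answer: -8540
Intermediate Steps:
70*(-106 + 1*(-16)) = 70*(-106 - 16) = 70*(-122) = -8540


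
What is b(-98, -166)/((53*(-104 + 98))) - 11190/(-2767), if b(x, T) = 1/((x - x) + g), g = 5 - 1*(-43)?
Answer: 170801393/42235488 ≈ 4.0440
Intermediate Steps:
g = 48 (g = 5 + 43 = 48)
b(x, T) = 1/48 (b(x, T) = 1/((x - x) + 48) = 1/(0 + 48) = 1/48)
b(-98, -166)/((53*(-104 + 98))) - 11190/(-2767) = 1/(48*((53*(-104 + 98)))) - 11190/(-2767) = 1/(48*((53*(-6)))) - 11190*(-1/2767) = (1/48)/(-318) + 11190/2767 = (1/48)*(-1/318) + 11190/2767 = -1/15264 + 11190/2767 = 170801393/42235488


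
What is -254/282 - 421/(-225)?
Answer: 10262/10575 ≈ 0.97040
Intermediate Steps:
-254/282 - 421/(-225) = -254*1/282 - 421*(-1/225) = -127/141 + 421/225 = 10262/10575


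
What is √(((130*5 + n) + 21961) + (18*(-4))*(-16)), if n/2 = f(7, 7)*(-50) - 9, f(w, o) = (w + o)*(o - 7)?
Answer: √23745 ≈ 154.09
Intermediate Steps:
f(w, o) = (-7 + o)*(o + w) (f(w, o) = (o + w)*(-7 + o) = (-7 + o)*(o + w))
n = -18 (n = 2*((7² - 7*7 - 7*7 + 7*7)*(-50) - 9) = 2*((49 - 49 - 49 + 49)*(-50) - 9) = 2*(0*(-50) - 9) = 2*(0 - 9) = 2*(-9) = -18)
√(((130*5 + n) + 21961) + (18*(-4))*(-16)) = √(((130*5 - 18) + 21961) + (18*(-4))*(-16)) = √(((650 - 18) + 21961) - 72*(-16)) = √((632 + 21961) + 1152) = √(22593 + 1152) = √23745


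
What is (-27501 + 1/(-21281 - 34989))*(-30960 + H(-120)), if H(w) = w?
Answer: 4809571790268/5627 ≈ 8.5473e+8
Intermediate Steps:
(-27501 + 1/(-21281 - 34989))*(-30960 + H(-120)) = (-27501 + 1/(-21281 - 34989))*(-30960 - 120) = (-27501 + 1/(-56270))*(-31080) = (-27501 - 1/56270)*(-31080) = -1547481271/56270*(-31080) = 4809571790268/5627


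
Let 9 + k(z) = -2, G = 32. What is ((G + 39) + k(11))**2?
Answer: 3600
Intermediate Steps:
k(z) = -11 (k(z) = -9 - 2 = -11)
((G + 39) + k(11))**2 = ((32 + 39) - 11)**2 = (71 - 11)**2 = 60**2 = 3600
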